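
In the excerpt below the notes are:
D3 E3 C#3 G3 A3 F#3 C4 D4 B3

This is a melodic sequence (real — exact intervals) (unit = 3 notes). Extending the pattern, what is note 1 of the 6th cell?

Eb5

With 3-note cells, note 1 of each statement runs D3, G3, C4.
Extending up a 4th: F4 → Bb4 → Eb5.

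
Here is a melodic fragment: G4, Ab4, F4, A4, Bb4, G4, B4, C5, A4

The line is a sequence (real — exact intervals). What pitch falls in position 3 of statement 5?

The unit is 3 notes. Position-3 pitches of the 3 shown cells: F4, G4, A4.
Each moves up a 2nd. Continuing: B4 → C#5.

C#5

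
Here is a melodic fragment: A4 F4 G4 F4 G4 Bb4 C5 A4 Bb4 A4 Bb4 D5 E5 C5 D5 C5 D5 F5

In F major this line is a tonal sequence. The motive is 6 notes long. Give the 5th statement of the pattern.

Bb5 G5 A5 G5 A5 C6

Unit = 6 notes; the statements start on A4, C5, E5, moving up a 3rd each time.
Carrying on: G5 → Bb5.
From Bb5 the diatonic shape gives Bb5 G5 A5 G5 A5 C6.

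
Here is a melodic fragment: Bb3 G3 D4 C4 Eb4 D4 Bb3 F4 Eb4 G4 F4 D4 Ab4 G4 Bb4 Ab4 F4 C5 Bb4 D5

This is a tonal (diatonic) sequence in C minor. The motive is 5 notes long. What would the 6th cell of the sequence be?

Taking 5-note groups, the heads are Bb3, D4, F4, Ab4: the pattern moves up a 3rd.
Carrying on: C5 → Eb5.
Statement 6 starts on Eb5 and keeps the same diatonic contour: Eb5 C5 G5 F5 Ab5.

Eb5 C5 G5 F5 Ab5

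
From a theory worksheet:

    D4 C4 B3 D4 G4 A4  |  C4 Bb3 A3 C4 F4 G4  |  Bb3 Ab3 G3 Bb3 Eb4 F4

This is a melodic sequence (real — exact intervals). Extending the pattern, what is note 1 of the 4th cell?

Ab3

Grouping in 6s, the 1st note of each cell is D4, C4, Bb3.
One more down a 2nd gives Ab3.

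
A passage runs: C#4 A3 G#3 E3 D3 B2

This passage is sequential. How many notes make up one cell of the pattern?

There are 6 notes; a 2-note unit gives 3 cells:
C#4 A3 | G#3 E3 | D3 B2
Each cell is the previous one down a 4th — so the unit is 2 notes.

2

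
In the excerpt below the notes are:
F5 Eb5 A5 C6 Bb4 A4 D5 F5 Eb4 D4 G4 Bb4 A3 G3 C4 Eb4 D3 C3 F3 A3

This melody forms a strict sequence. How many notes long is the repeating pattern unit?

There are 20 notes; a 4-note unit gives 5 cells:
F5 Eb5 A5 C6 | Bb4 A4 D5 F5 | Eb4 D4 G4 Bb4 | A3 G3 C4 Eb4 | D3 C3 F3 A3
That's a consistent down a 5th shift per cell, and no other grouping gives one.

4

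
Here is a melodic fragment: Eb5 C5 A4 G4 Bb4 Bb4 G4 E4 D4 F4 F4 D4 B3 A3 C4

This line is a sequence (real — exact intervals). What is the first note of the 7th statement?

A2

The 5-note cells begin on Eb5, Bb4, F4 — each down a 4th from the last.
Extending the heads down a 4th: C4 → G3 → D3 → A2.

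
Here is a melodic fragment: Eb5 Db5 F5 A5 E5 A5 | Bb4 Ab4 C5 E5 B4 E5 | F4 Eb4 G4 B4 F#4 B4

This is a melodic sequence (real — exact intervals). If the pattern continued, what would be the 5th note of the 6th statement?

D#3

The unit is 6 notes. Position-5 pitches of the 3 shown cells: E5, B4, F#4.
Carrying that down a 4th forward: C#4 → G#3 → D#3.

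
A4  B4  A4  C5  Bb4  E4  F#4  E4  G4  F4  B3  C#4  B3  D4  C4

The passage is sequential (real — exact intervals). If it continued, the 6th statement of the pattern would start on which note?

With a 5-note motive the entries are A4, E4, B3, each down a 4th from the previous.
Extending the heads down a 4th: F#3 → C#3 → G#2.

G#2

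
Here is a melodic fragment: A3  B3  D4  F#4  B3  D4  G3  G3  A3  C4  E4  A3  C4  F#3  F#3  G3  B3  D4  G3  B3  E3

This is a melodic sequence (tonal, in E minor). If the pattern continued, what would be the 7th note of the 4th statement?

Grouping in 7s, the 7th note of each cell is G3, F#3, E3.
One more down a 2nd gives D3.

D3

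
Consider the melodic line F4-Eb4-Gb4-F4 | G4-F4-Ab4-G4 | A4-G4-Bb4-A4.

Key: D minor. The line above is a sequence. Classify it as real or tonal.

real

Each cell has the same semitone pattern (-2, 3, -1) — intervals are preserved exactly.
And Eb4 lies outside D minor, so the sequence is real rather than tonal.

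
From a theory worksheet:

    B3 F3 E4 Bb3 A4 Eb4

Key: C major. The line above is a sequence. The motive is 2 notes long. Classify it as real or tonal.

real

Each cell has the same semitone pattern (-6,) — intervals are preserved exactly.
And Bb3 lies outside C major, so the sequence is real rather than tonal.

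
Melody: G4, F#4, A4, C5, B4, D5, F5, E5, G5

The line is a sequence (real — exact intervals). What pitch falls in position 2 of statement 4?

With 3-note cells, note 2 of each statement runs F#4, B4, E5.
From E5, up a 4th gives A5.

A5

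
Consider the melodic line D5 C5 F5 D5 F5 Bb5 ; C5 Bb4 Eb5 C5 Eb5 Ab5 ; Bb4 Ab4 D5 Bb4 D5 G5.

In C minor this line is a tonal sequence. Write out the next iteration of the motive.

Unit = 6 notes; the statements start on D5, C5, Bb4, moving down a 2nd each time.
Statement 4 starts on Ab4 and keeps the same diatonic contour: Ab4 G4 C5 Ab4 C5 F5.

Ab4 G4 C5 Ab4 C5 F5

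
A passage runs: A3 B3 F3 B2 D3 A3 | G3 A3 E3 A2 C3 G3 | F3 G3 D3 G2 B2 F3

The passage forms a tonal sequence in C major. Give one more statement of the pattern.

E3 F3 C3 F2 A2 E3

Unit = 6 notes; the statements start on A3, G3, F3, moving down a 2nd each time.
From E3 the diatonic shape gives E3 F3 C3 F2 A2 E3.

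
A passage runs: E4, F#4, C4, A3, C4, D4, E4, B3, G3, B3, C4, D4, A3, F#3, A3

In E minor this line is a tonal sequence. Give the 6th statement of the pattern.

G3 A3 E3 C3 E3

The 5-note cells begin on E4, D4, C4 — each down a 2nd from the last.
Continuing the starts: B3 → A3 → G3.
Statement 6 starts on G3 and keeps the same diatonic contour: G3 A3 E3 C3 E3.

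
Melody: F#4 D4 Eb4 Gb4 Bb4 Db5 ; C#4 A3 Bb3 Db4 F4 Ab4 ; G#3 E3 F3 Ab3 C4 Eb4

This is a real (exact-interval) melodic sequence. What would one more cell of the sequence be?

D#3 B2 C3 Eb3 G3 Bb3

The 6-note cells begin on F#4, C#4, G#3 — each down a 4th from the last.
Statement 4 starts on D#3 and keeps the same exact contour: D#3 B2 C3 Eb3 G3 Bb3.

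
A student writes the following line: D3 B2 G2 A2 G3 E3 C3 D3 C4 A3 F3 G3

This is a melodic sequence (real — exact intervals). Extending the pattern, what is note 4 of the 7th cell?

Eb5

With 4-note cells, note 4 of each statement runs A2, D3, G3.
Extending up a 4th: C4 → F4 → Bb4 → Eb5.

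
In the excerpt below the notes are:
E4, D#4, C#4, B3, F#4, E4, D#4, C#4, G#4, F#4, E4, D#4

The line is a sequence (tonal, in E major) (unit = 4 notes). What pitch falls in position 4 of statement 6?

G#4

Grouping in 4s, the 4th note of each cell is B3, C#4, D#4.
Each moves up a 2nd. Continuing: E4 → F#4 → G#4.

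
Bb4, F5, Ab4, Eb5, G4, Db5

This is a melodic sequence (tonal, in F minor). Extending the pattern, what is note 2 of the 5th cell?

Grouping in 2s, the 2nd note of each cell is F5, Eb5, Db5.
Carrying that down a 2nd forward: C5 → Bb4.

Bb4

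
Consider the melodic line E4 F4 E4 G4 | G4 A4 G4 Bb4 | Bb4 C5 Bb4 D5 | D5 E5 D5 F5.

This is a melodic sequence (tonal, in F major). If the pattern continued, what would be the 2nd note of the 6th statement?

Bb5

Grouping in 4s, the 2nd note of each cell is F4, A4, C5, E5.
Carrying that up a 3rd forward: G5 → Bb5.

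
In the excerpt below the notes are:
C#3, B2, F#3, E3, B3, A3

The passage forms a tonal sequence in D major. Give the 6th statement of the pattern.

Taking 2-note groups, the heads are C#3, F#3, B3: the pattern moves up a 4th.
Continuing the starts: E4 → A4 → D5.
So cell 6 is D5 C#5.

D5 C#5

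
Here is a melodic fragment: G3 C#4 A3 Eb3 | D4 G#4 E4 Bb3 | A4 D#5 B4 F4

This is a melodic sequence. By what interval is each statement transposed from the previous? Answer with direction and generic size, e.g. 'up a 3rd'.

With a 4-note motive the entries are G3, D4, A4, each up a 5th from the previous.
G3 to D4 is up a 5th.

up a 5th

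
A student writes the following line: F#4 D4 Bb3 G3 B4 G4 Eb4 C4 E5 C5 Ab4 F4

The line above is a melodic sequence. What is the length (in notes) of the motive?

4

There are 12 notes; a 4-note unit gives 3 cells:
F#4 D4 Bb3 G3 | B4 G4 Eb4 C4 | E5 C5 Ab4 F4
That's a consistent up a 4th shift per cell, and no other grouping gives one.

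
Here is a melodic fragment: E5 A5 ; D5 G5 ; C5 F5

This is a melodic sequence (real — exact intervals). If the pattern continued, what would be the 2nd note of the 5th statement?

Db5

Grouping in 2s, the 2nd note of each cell is A5, G5, F5.
Each moves down a 2nd. Continuing: Eb5 → Db5.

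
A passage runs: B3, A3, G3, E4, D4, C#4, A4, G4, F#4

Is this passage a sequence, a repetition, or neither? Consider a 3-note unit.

Each 3-note cell is the previous one transposed up a 4th.

sequence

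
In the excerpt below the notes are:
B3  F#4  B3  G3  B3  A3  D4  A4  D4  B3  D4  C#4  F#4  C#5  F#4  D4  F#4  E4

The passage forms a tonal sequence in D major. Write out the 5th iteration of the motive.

The 6-note cells begin on B3, D4, F#4 — each up a 3rd from the last.
Carrying on: A4 → C#5.
So cell 5 is C#5 G5 C#5 A4 C#5 B4.

C#5 G5 C#5 A4 C#5 B4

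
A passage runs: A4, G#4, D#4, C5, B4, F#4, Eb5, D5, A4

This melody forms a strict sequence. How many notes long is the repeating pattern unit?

9 notes total. Splitting into 3 groups of 3:
A4 G#4 D#4 | C5 B4 F#4 | Eb5 D5 A4
Every group is a transposition up a 3rd of the one before; no shorter unit works.

3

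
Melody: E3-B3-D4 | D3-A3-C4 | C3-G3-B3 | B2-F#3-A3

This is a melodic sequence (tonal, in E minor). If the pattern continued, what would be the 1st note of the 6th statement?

G2

With 3-note cells, note 1 of each statement runs E3, D3, C3, B2.
Extending down a 2nd: A2 → G2.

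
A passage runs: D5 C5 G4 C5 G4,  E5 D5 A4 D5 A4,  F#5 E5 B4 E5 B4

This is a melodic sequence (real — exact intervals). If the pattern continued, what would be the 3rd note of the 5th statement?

Grouping in 5s, the 3rd note of each cell is G4, A4, B4.
Extending up a 2nd: C#5 → D#5.

D#5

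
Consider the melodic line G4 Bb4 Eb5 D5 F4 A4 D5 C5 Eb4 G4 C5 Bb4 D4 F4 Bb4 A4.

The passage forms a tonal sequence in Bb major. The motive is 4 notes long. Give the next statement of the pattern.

Unit = 4 notes; the statements start on G4, F4, Eb4, D4, moving down a 2nd each time.
From C4 the diatonic shape gives C4 Eb4 A4 G4.

C4 Eb4 A4 G4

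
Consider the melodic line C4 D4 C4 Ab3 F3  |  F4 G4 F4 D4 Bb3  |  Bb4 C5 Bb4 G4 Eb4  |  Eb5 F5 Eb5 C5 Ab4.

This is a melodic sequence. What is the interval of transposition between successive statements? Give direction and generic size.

up a 4th

Unit = 5 notes; the statements start on C4, F4, Bb4, Eb5, moving up a 4th each time.
From C4 to F4: up a 4th.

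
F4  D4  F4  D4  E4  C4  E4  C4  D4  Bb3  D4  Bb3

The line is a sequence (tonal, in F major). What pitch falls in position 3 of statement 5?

Bb3

Grouping in 4s, the 3rd note of each cell is F4, E4, D4.
Carrying that down a 2nd forward: C4 → Bb3.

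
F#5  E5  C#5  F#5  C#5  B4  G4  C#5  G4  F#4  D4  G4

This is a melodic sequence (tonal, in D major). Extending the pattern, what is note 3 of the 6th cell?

B2

The unit is 4 notes. Position-3 pitches of the 3 shown cells: C#5, G4, D4.
Carrying that down a 4th forward: A3 → E3 → B2.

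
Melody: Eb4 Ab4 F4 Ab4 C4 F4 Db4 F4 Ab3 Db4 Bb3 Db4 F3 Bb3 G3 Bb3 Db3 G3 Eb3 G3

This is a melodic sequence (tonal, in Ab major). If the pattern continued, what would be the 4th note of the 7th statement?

C3

With 4-note cells, note 4 of each statement runs Ab4, F4, Db4, Bb3, G3.
Each moves down a 3rd. Continuing: Eb3 → C3.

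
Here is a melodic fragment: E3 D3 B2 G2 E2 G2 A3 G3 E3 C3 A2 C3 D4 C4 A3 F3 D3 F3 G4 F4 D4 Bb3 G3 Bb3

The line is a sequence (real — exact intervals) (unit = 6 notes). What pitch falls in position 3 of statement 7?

F5

With 6-note cells, note 3 of each statement runs B2, E3, A3, D4.
Carrying that up a 4th forward: G4 → C5 → F5.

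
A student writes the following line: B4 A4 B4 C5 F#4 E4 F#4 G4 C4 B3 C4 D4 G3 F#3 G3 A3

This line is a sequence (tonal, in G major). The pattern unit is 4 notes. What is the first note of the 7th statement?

E2

Taking 4-note groups, the heads are B4, F#4, C4, G3: the pattern moves down a 4th.
Continuing: D3 → A2 → E2. Statement 7 starts on E2.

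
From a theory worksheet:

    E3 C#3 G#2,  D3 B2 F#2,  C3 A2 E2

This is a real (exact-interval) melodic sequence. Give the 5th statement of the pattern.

The 3-note cells begin on E3, D3, C3 — each down a 2nd from the last.
Carrying on: Bb2 → Ab2.
So cell 5 is Ab2 F2 C2.

Ab2 F2 C2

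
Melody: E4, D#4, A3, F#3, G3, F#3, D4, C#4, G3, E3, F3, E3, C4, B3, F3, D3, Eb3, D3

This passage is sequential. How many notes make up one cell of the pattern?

There are 18 notes; a 6-note unit gives 3 cells:
E4 D#4 A3 F#3 G3 F#3 | D4 C#4 G3 E3 F3 E3 | C4 B3 F3 D3 Eb3 D3
Every group is a transposition down a 2nd of the one before; no shorter unit works.

6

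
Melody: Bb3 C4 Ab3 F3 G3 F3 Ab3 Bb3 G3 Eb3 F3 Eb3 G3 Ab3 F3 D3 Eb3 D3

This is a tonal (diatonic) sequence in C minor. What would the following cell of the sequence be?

The 6-note cells begin on Bb3, Ab3, G3 — each down a 2nd from the last.
So cell 4 is F3 G3 Eb3 C3 D3 C3.

F3 G3 Eb3 C3 D3 C3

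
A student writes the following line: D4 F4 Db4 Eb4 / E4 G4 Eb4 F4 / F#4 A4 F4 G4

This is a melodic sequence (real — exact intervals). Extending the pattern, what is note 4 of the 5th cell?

B4

With 4-note cells, note 4 of each statement runs Eb4, F4, G4.
Carrying that up a 2nd forward: A4 → B4.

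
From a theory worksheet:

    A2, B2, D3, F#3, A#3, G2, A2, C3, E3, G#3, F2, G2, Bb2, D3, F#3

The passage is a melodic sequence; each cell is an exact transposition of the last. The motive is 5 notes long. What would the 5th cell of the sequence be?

Taking 5-note groups, the heads are A2, G2, F2: the pattern moves down a 2nd.
Extending down a 2nd: Eb2 → Db2.
Statement 5 starts on Db2 and keeps the same exact contour: Db2 Eb2 Gb2 Bb2 D3.

Db2 Eb2 Gb2 Bb2 D3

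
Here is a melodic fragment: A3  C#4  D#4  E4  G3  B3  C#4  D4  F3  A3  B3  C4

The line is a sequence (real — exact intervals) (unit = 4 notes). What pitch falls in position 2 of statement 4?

G3

With 4-note cells, note 2 of each statement runs C#4, B3, A3.
One more down a 2nd gives G3.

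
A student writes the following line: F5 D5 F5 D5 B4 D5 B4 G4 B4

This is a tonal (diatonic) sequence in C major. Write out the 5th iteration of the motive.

E4 C4 E4

Taking 3-note groups, the heads are F5, D5, B4: the pattern moves down a 3rd.
Carrying on: G4 → E4.
Statement 5 starts on E4 and keeps the same diatonic contour: E4 C4 E4.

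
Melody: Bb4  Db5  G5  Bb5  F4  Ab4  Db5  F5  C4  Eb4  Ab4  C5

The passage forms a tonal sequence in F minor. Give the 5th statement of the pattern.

Db3 F3 Bb3 Db4

Unit = 4 notes; the statements start on Bb4, F4, C4, moving down a 4th each time.
Extending down a 4th: G3 → Db3.
From Db3 the diatonic shape gives Db3 F3 Bb3 Db4.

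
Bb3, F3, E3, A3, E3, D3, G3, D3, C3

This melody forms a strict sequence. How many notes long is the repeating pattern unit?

9 notes total. Splitting into 3 groups of 3:
Bb3 F3 E3 | A3 E3 D3 | G3 D3 C3
Every group is a transposition down a 2nd of the one before; no shorter unit works.

3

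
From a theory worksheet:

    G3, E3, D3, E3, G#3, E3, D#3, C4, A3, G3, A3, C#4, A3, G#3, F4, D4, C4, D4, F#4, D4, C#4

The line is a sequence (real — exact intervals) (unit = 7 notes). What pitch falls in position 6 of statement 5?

C5

The unit is 7 notes. Position-6 pitches of the 3 shown cells: E3, A3, D4.
Each moves up a 4th. Continuing: G4 → C5.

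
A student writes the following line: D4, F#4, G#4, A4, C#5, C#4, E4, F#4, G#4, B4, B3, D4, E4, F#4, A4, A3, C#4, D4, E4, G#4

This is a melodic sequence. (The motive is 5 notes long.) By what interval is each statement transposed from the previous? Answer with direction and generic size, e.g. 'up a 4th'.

With a 5-note motive the entries are D4, C#4, B3, A3, each down a 2nd from the previous.
D4 to C#4 is down a 2nd.

down a 2nd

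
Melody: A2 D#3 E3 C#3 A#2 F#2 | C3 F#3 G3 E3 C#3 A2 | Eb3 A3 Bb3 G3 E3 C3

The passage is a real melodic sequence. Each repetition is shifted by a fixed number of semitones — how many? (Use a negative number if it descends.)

3

The 6-note cells begin on A2, C3, Eb3 — each up a 3rd from the last.
A2 to C3 spans +3 semitones.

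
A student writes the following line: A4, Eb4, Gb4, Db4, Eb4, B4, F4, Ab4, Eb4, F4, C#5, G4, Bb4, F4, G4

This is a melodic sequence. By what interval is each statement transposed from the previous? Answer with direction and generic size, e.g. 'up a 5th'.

up a 2nd

Taking 5-note groups, the heads are A4, B4, C#5: the pattern moves up a 2nd.
A4 to B4 is up a 2nd.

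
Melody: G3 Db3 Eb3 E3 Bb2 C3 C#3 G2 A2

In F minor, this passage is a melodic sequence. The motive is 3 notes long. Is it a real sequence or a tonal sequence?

Each cell has the same semitone pattern (-6, 2) — intervals are preserved exactly.
And E3 lies outside F minor, so the sequence is real rather than tonal.

real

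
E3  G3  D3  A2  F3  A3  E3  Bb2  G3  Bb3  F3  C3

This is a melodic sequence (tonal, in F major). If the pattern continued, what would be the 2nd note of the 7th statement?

F4

The unit is 4 notes. Position-2 pitches of the 3 shown cells: G3, A3, Bb3.
Carrying that up a 2nd forward: C4 → D4 → E4 → F4.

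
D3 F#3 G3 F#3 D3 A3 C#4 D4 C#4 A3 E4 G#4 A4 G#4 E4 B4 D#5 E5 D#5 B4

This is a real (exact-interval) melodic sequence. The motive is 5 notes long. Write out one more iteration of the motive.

F#5 A#5 B5 A#5 F#5

Taking 5-note groups, the heads are D3, A3, E4, B4: the pattern moves up a 5th.
From F#5 the exact shape gives F#5 A#5 B5 A#5 F#5.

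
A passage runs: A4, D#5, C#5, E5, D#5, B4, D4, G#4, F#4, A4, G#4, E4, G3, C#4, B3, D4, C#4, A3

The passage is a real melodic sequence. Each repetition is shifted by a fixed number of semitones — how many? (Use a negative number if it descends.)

Unit = 6 notes; the statements start on A4, D4, G3, moving down a 5th each time.
A4 to D4 spans -7 semitones.

-7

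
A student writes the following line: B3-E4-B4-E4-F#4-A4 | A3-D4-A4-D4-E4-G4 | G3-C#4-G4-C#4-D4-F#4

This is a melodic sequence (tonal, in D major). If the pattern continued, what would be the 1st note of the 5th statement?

With 6-note cells, note 1 of each statement runs B3, A3, G3.
Each moves down a 2nd. Continuing: F#3 → E3.

E3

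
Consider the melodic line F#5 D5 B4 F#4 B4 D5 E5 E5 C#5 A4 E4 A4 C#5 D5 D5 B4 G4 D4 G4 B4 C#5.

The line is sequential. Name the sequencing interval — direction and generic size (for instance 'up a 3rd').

Taking 7-note groups, the heads are F#5, E5, D5: the pattern moves down a 2nd.
F#5 to E5 is down a 2nd.

down a 2nd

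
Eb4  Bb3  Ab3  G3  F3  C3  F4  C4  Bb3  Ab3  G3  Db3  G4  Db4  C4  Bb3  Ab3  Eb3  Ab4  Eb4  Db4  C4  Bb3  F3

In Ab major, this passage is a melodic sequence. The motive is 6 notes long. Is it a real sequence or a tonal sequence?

Every note is diatonic to Ab major.
Cell 1 has -1 semitones from note 3 to 4, but cell 2 has -2 — the interval quality changes while the contour stays the same, which is the hallmark of a tonal sequence.

tonal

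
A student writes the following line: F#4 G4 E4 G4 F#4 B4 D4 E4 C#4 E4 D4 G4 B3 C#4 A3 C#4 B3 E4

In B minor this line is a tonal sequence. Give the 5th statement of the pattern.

E3 F#3 D3 F#3 E3 A3

Unit = 6 notes; the statements start on F#4, D4, B3, moving down a 3rd each time.
Carrying on: G3 → E3.
From E3 the diatonic shape gives E3 F#3 D3 F#3 E3 A3.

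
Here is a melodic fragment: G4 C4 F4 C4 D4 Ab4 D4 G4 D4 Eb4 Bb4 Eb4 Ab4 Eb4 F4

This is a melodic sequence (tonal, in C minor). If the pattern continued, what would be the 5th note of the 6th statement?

Bb4

With 5-note cells, note 5 of each statement runs D4, Eb4, F4.
Extending up a 2nd: G4 → Ab4 → Bb4.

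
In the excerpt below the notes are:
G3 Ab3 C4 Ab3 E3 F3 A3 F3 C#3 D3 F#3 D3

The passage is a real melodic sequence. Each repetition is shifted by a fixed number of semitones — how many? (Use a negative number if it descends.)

-3

With a 4-note motive the entries are G3, E3, C#3, each down a 3rd from the previous.
G3→E3 is 52 − 55 = -3 semitones.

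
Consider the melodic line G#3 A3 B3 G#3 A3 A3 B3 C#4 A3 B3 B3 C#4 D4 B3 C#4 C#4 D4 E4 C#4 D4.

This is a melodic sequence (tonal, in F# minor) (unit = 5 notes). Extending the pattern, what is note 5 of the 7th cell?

G#4

With 5-note cells, note 5 of each statement runs A3, B3, C#4, D4.
Each moves up a 2nd. Continuing: E4 → F#4 → G#4.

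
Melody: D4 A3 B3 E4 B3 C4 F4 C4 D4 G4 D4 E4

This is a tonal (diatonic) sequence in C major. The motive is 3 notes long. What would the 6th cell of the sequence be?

B4 F4 G4

Unit = 3 notes; the statements start on D4, E4, F4, G4, moving up a 2nd each time.
Continuing the starts: A4 → B4.
Statement 6 starts on B4 and keeps the same diatonic contour: B4 F4 G4.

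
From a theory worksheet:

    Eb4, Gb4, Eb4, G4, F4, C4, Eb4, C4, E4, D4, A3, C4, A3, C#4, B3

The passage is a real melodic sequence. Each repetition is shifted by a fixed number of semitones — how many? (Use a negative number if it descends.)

-3

Unit = 5 notes; the statements start on Eb4, C4, A3, moving down a 3rd each time.
Eb4 to C4 spans -3 semitones.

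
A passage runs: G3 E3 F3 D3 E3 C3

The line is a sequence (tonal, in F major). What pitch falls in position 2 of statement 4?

Bb2

Grouping in 2s, the 2nd note of each cell is E3, D3, C3.
Each moves down a 2nd; the next is Bb2.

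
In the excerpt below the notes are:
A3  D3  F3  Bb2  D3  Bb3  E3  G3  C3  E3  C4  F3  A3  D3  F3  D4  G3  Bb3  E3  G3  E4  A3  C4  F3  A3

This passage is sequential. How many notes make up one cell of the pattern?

5

Try groups of 5 (5 cells in 25 notes):
A3 D3 F3 Bb2 D3 | Bb3 E3 G3 C3 E3 | C4 F3 A3 D3 F3 | D4 G3 Bb3 E3 G3 | E4 A3 C4 F3 A3
Every group is a transposition up a 2nd of the one before; no shorter unit works.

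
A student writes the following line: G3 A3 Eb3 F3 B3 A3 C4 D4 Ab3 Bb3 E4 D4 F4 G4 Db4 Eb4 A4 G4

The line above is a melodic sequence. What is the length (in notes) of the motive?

6

Try groups of 6 (3 cells in 18 notes):
G3 A3 Eb3 F3 B3 A3 | C4 D4 Ab3 Bb3 E4 D4 | F4 G4 Db4 Eb4 A4 G4
Every group is a transposition up a 4th of the one before; no shorter unit works.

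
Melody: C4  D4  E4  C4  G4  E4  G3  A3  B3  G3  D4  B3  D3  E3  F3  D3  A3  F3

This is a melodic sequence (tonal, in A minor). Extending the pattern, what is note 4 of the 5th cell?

Grouping in 6s, the 4th note of each cell is C4, G3, D3.
Extending down a 4th: A2 → E2.

E2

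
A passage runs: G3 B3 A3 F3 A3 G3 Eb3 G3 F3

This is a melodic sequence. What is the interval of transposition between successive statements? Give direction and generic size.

down a 2nd

Taking 3-note groups, the heads are G3, F3, Eb3: the pattern moves down a 2nd.
G3 to F3 is down a 2nd.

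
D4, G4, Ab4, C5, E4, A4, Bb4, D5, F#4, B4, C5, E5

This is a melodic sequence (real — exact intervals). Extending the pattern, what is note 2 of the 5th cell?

D#5

With 4-note cells, note 2 of each statement runs G4, A4, B4.
Extending up a 2nd: C#5 → D#5.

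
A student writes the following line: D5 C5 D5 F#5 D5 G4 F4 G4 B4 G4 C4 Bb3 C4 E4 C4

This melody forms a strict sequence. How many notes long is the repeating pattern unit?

Try groups of 5 (3 cells in 15 notes):
D5 C5 D5 F#5 D5 | G4 F4 G4 B4 G4 | C4 Bb3 C4 E4 C4
That's a consistent down a 5th shift per cell, and no other grouping gives one.

5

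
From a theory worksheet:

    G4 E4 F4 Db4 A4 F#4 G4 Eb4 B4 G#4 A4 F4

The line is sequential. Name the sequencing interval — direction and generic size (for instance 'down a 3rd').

up a 2nd

Taking 4-note groups, the heads are G4, A4, B4: the pattern moves up a 2nd.
From G4 to A4: up a 2nd.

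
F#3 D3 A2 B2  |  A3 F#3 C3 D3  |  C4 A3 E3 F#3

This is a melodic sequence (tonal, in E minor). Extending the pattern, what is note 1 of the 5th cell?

G4

With 4-note cells, note 1 of each statement runs F#3, A3, C4.
Each moves up a 3rd. Continuing: E4 → G4.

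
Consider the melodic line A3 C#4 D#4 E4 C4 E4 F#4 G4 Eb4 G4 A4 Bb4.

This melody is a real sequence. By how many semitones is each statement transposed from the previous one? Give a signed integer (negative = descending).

With a 4-note motive the entries are A3, C4, Eb4, each up a 3rd from the previous.
Counting half-steps from A3 to C4: 3.

3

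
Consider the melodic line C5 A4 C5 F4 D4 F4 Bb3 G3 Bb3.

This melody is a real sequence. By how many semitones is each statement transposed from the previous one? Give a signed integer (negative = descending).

Unit = 3 notes; the statements start on C5, F4, Bb3, moving down a 5th each time.
C5 to F4 spans -7 semitones.

-7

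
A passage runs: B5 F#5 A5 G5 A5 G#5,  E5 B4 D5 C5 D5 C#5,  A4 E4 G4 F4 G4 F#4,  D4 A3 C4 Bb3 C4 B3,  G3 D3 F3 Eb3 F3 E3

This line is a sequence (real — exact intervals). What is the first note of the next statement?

C3

Taking 6-note groups, the heads are B5, E5, A4, D4, G3: the pattern moves down a 5th.
The next head, down a 5th from G3, is C3.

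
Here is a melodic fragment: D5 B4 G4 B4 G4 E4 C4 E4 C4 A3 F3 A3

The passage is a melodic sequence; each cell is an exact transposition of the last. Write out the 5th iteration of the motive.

Bb2 G2 Eb2 G2

Unit = 4 notes; the statements start on D5, G4, C4, moving down a 5th each time.
Continuing the starts: F3 → Bb2.
From Bb2 the exact shape gives Bb2 G2 Eb2 G2.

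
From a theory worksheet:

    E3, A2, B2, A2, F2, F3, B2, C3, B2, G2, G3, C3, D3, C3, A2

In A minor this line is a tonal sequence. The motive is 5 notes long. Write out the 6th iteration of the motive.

C4 F3 G3 F3 D3

The 5-note cells begin on E3, F3, G3 — each up a 2nd from the last.
Extending up a 2nd: A3 → B3 → C4.
So cell 6 is C4 F3 G3 F3 D3.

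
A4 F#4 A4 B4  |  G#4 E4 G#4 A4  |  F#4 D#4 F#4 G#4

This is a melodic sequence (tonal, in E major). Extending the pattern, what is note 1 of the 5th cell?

D#4

Grouping in 4s, the 1st note of each cell is A4, G#4, F#4.
Carrying that down a 2nd forward: E4 → D#4.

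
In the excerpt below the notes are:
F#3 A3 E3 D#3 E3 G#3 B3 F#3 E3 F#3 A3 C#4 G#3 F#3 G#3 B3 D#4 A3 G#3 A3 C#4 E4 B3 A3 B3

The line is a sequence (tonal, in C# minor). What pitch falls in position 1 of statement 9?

Grouping in 5s, the 1st note of each cell is F#3, G#3, A3, B3, C#4.
Extending up a 2nd: D#4 → E4 → F#4 → G#4.

G#4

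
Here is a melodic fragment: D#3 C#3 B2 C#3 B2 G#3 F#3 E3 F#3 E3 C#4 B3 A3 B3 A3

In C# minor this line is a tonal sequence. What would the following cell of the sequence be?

With a 5-note motive the entries are D#3, G#3, C#4, each up a 4th from the previous.
From F#4 the diatonic shape gives F#4 E4 D#4 E4 D#4.

F#4 E4 D#4 E4 D#4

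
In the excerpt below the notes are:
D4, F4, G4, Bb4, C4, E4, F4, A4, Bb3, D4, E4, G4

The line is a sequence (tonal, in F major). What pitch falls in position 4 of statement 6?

Grouping in 4s, the 4th note of each cell is Bb4, A4, G4.
Carrying that down a 2nd forward: F4 → E4 → D4.

D4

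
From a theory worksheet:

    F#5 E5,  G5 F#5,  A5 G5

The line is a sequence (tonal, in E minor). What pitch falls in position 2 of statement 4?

The unit is 2 notes. Position-2 pitches of the 3 shown cells: E5, F#5, G5.
One more up a 2nd gives A5.

A5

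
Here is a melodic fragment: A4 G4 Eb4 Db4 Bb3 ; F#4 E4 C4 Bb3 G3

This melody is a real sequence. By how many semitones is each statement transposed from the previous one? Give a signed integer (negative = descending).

The 5-note cells begin on A4, F#4 — each down a 3rd from the last.
A4 to F#4 spans -3 semitones.

-3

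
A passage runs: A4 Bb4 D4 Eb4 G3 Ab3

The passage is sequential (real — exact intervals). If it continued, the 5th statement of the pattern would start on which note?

F2

Taking 2-note groups, the heads are A4, D4, G3: the pattern moves down a 5th.
Extending the heads down a 5th: C3 → F2.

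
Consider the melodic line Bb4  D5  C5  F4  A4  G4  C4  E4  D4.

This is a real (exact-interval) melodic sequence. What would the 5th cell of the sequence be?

D3 F#3 E3

With a 3-note motive the entries are Bb4, F4, C4, each down a 4th from the previous.
Carrying on: G3 → D3.
From D3 the exact shape gives D3 F#3 E3.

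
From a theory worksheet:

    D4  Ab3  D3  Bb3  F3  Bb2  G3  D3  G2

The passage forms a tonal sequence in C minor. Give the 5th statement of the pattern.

Taking 3-note groups, the heads are D4, Bb3, G3: the pattern moves down a 3rd.
Continuing the starts: Eb3 → C3.
From C3 the diatonic shape gives C3 G2 C2.

C3 G2 C2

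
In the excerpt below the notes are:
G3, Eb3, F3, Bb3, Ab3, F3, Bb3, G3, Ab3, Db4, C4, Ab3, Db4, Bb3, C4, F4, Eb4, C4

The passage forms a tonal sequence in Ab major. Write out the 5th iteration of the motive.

Unit = 6 notes; the statements start on G3, Bb3, Db4, moving up a 3rd each time.
Continuing the starts: F4 → Ab4.
Statement 5 starts on Ab4 and keeps the same diatonic contour: Ab4 F4 G4 C5 Bb4 G4.

Ab4 F4 G4 C5 Bb4 G4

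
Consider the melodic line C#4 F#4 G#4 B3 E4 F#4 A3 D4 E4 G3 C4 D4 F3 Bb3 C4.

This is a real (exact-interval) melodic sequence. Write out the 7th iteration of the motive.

Db3 Gb3 Ab3

With a 3-note motive the entries are C#4, B3, A3, G3, F3, each down a 2nd from the previous.
Continuing the starts: Eb3 → Db3.
Statement 7 starts on Db3 and keeps the same exact contour: Db3 Gb3 Ab3.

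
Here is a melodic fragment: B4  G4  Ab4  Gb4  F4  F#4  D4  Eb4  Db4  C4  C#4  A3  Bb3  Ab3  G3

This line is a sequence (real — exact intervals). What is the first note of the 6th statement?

The 5-note cells begin on B4, F#4, C#4 — each down a 4th from the last.
Continuing: G#3 → D#3 → A#2. Statement 6 starts on A#2.

A#2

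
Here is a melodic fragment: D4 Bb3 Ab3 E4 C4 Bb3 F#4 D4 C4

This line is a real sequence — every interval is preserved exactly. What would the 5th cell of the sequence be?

A#4 F#4 E4

With a 3-note motive the entries are D4, E4, F#4, each up a 2nd from the previous.
Carrying on: G#4 → A#4.
From A#4 the exact shape gives A#4 F#4 E4.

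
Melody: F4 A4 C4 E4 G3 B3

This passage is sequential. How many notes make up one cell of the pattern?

6 notes total. Splitting into 3 groups of 2:
F4 A4 | C4 E4 | G3 B3
Each cell is the previous one down a 4th — so the unit is 2 notes.

2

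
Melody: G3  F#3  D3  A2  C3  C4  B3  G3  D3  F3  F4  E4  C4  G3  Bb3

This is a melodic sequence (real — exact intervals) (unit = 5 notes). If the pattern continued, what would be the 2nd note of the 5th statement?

Grouping in 5s, the 2nd note of each cell is F#3, B3, E4.
Carrying that up a 4th forward: A4 → D5.

D5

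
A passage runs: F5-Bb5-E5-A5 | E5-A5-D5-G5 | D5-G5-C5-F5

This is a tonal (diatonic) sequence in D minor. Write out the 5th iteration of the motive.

Bb4 E5 A4 D5

Unit = 4 notes; the statements start on F5, E5, D5, moving down a 2nd each time.
Continuing the starts: C5 → Bb4.
So cell 5 is Bb4 E5 A4 D5.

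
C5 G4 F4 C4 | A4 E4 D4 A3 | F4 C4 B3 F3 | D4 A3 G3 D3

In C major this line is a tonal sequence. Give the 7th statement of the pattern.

E3 B2 A2 E2

Unit = 4 notes; the statements start on C5, A4, F4, D4, moving down a 3rd each time.
Continuing the starts: B3 → G3 → E3.
Statement 7 starts on E3 and keeps the same diatonic contour: E3 B2 A2 E2.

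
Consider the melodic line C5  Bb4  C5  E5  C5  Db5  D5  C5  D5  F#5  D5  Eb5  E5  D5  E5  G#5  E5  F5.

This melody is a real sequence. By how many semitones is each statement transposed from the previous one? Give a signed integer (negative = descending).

2

The 6-note cells begin on C5, D5, E5 — each up a 2nd from the last.
Counting half-steps from C5 to D5: 2.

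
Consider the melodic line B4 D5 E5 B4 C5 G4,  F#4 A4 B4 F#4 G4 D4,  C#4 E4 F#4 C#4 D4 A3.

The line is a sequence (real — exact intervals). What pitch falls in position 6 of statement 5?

The unit is 6 notes. Position-6 pitches of the 3 shown cells: G4, D4, A3.
Each moves down a 4th. Continuing: E3 → B2.

B2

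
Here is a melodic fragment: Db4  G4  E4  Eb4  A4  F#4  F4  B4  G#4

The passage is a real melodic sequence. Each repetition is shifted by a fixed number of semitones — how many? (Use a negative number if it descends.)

2

The 3-note cells begin on Db4, Eb4, F4 — each up a 2nd from the last.
Db4→Eb4 is 63 − 61 = 2 semitones.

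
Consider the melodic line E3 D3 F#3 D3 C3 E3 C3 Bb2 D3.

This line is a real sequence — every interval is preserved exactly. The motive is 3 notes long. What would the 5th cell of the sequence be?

Ab2 Gb2 Bb2

Taking 3-note groups, the heads are E3, D3, C3: the pattern moves down a 2nd.
Extending down a 2nd: Bb2 → Ab2.
From Ab2 the exact shape gives Ab2 Gb2 Bb2.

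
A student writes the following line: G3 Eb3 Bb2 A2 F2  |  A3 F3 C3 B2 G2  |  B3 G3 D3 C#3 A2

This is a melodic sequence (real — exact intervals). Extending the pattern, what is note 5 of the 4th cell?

B2

The unit is 5 notes. Position-5 pitches of the 3 shown cells: F2, G2, A2.
Each moves up a 2nd; the next is B2.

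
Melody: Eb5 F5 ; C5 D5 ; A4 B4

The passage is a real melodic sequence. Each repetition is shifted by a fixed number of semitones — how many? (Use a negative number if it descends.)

-3

Taking 2-note groups, the heads are Eb5, C5, A4: the pattern moves down a 3rd.
Counting half-steps from Eb5 to C5: -3.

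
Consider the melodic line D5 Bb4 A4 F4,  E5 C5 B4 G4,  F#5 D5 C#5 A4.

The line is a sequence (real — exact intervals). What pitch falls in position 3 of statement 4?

With 4-note cells, note 3 of each statement runs A4, B4, C#5.
From C#5, up a 2nd gives D#5.

D#5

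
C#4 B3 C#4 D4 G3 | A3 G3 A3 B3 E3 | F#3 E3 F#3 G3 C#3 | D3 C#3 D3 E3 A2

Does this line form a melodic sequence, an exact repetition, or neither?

Each 5-note cell is the previous one transposed down a 3rd.

sequence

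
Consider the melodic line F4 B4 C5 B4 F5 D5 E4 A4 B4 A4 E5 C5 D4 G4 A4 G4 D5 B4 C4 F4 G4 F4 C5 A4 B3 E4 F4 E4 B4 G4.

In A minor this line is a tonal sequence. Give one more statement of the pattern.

With a 6-note motive the entries are F4, E4, D4, C4, B3, each down a 2nd from the previous.
Statement 6 starts on A3 and keeps the same diatonic contour: A3 D4 E4 D4 A4 F4.

A3 D4 E4 D4 A4 F4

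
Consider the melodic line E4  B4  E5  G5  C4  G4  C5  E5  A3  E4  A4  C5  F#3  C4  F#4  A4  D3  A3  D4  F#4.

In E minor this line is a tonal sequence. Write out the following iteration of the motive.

B2 F#3 B3 D4

With a 4-note motive the entries are E4, C4, A3, F#3, D3, each down a 3rd from the previous.
So cell 6 is B2 F#3 B3 D4.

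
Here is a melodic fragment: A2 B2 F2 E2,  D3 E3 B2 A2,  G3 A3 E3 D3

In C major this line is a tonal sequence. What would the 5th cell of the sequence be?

F4 G4 D4 C4

Taking 4-note groups, the heads are A2, D3, G3: the pattern moves up a 4th.
Continuing the starts: C4 → F4.
From F4 the diatonic shape gives F4 G4 D4 C4.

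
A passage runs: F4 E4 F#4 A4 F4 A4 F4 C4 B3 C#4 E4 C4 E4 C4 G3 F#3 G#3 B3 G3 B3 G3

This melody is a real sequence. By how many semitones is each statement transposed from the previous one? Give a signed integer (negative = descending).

-5

Taking 7-note groups, the heads are F4, C4, G3: the pattern moves down a 4th.
F4→C4 is 60 − 65 = -5 semitones.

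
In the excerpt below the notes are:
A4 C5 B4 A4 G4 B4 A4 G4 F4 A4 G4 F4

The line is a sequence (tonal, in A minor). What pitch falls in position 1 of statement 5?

The unit is 4 notes. Position-1 pitches of the 3 shown cells: A4, G4, F4.
Extending down a 2nd: E4 → D4.

D4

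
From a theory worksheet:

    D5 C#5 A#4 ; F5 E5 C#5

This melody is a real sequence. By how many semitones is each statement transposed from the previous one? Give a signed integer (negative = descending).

3

With a 3-note motive the entries are D5, F5, each up a 3rd from the previous.
D5 to F5 spans +3 semitones.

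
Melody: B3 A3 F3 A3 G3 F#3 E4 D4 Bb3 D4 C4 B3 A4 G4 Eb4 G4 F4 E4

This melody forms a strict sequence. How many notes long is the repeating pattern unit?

Try groups of 6 (3 cells in 18 notes):
B3 A3 F3 A3 G3 F#3 | E4 D4 Bb3 D4 C4 B3 | A4 G4 Eb4 G4 F4 E4
That's a consistent up a 4th shift per cell, and no other grouping gives one.

6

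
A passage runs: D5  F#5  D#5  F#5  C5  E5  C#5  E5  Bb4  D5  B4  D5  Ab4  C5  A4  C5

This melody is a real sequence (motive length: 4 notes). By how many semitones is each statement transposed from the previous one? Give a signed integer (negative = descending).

-2

The 4-note cells begin on D5, C5, Bb4, Ab4 — each down a 2nd from the last.
D5 to C5 spans -2 semitones.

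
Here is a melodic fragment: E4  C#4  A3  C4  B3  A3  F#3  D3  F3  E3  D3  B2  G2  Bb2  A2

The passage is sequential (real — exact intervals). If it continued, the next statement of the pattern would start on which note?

G2

With a 5-note motive the entries are E4, A3, D3, each down a 5th from the previous.
The next head, down a 5th from D3, is G2.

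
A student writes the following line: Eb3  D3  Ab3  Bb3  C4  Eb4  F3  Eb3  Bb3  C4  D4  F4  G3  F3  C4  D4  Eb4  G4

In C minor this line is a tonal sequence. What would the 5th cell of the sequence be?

Bb3 Ab3 Eb4 F4 G4 Bb4

Unit = 6 notes; the statements start on Eb3, F3, G3, moving up a 2nd each time.
Continuing the starts: Ab3 → Bb3.
So cell 5 is Bb3 Ab3 Eb4 F4 G4 Bb4.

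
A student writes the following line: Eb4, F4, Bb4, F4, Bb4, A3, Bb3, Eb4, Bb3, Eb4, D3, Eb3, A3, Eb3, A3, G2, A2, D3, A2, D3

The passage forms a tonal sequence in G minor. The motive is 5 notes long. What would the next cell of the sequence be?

With a 5-note motive the entries are Eb4, A3, D3, G2, each down a 5th from the previous.
So cell 5 is C2 D2 G2 D2 G2.

C2 D2 G2 D2 G2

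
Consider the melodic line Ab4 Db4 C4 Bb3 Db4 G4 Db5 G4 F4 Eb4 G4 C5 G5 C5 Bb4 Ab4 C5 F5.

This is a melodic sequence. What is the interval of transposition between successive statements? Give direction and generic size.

With a 6-note motive the entries are Ab4, Db5, G5, each up a 4th from the previous.
Ab4 to Db5 is up a 4th.

up a 4th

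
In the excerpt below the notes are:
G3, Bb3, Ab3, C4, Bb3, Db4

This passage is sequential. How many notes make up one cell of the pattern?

Try groups of 2 (3 cells in 6 notes):
G3 Bb3 | Ab3 C4 | Bb3 Db4
Every group is a transposition up a 2nd of the one before; no shorter unit works.

2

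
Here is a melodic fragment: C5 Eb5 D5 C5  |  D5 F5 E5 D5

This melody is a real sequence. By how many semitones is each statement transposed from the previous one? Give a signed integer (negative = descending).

2

The 4-note cells begin on C5, D5 — each up a 2nd from the last.
C5→D5 is 74 − 72 = 2 semitones.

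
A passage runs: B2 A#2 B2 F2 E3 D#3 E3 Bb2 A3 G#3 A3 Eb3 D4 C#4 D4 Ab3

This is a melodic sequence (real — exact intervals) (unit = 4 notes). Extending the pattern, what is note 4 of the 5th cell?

Db4

With 4-note cells, note 4 of each statement runs F2, Bb2, Eb3, Ab3.
Each moves up a 4th; the next is Db4.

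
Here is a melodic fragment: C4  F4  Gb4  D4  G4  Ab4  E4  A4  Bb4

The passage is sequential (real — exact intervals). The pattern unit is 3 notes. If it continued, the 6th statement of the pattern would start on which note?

A#4

With a 3-note motive the entries are C4, D4, E4, each up a 2nd from the previous.
Extending the heads up a 2nd: F#4 → G#4 → A#4.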